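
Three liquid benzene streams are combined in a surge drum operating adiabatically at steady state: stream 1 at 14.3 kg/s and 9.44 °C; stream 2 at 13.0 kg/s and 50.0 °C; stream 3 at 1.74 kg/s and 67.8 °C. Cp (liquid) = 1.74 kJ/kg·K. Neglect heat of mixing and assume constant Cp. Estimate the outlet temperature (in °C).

Adiabatic, steady state ⇒ Σ ṁᵢCp,ᵢ(T_out − Tᵢ) = 0
T_out = Σ ṁᵢCp,ᵢTᵢ / Σ ṁᵢCp,ᵢ
      = 1571.2 / 50.53 = 31.094 °C

T_out = 31.1 °C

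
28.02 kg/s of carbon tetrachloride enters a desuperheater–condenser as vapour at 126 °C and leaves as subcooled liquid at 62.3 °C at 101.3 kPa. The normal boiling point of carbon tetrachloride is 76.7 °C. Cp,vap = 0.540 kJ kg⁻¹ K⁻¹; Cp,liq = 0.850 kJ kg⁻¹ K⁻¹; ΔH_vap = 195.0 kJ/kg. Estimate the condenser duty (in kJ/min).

vapour 126→76.7 °C: -26.622 kJ/kg
condensation at 76.7 °C: -195 kJ/kg
liquid 76.7→62.3 °C: -12.24 kJ/kg
Δh = -26.622 + -195 + -12.24 = -233.86 kJ/kg
Q = ṁ·Δh = 28.02 kg/s × -233.86 kJ/kg = -6552.8 kJ/s
|Q| = 6552.8 kW = 393170 kJ/min

Q_c = 393000 kJ/min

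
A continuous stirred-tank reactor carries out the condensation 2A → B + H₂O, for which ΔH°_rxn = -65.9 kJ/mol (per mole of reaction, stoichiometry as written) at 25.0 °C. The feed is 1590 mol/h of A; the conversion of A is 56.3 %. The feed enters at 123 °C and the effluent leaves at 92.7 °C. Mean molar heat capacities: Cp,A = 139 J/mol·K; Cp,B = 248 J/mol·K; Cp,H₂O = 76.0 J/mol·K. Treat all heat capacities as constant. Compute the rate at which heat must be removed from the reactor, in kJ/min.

Extent of reaction ξ = 0.563 × 1590 / 2 = 447.58 mol/h
Reaction term: ξ·ΔH°_rxn = 447.58 × -65.9 = -29496 kJ/h
Sensible, feed 123→25 °C: -21659 kJ/h
Outlet flows (mol/h): A 694.83, B 447.58, H₂O 447.58
Sensible, products 25→92.7 °C: 16356 kJ/h
Q = ΔH = -34799 kJ/h = -9.6663 kW
Heat removed = 579.98 kJ/min

Q_out = 580 kJ/min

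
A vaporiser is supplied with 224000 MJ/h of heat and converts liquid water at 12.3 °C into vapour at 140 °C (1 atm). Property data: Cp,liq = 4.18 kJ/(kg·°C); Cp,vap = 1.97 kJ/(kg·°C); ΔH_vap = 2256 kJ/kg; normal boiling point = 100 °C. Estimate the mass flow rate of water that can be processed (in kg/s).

Δh = 4.18×(100−12.3) + 2256 + 1.97×(140−100) = 2701.4 kJ/kg
Q = 224000 MJ/h = 62222 kJ/s = 62222 kJ/s
ṁ = Q/Δh = 62222 / 2701.4 = 23.033 kg/s

ṁ = 23.0 kg/s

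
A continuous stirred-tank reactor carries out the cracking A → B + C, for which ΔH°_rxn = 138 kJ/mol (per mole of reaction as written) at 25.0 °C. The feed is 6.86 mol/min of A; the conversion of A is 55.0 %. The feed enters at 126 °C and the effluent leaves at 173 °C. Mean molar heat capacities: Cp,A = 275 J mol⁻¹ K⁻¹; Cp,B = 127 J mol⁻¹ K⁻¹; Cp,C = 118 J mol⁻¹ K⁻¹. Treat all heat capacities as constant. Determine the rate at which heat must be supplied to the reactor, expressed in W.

Q_in = 9880 W

Extent of reaction ξ = 0.550 × 6.86 = 3.773 mol/min
Reaction term: ξ·ΔH°_rxn = 3.773 × 138 = 520.67 kJ/min
Sensible, feed 126→25 °C: -190.54 kJ/min
Outlet flows (mol/min): A 3.087, B 3.773, C 3.773
Sensible, products 25→173 °C: 262.45 kJ/min
Q = ΔH = 592.59 kJ/min = 9.8765 kW
Heat supplied = 9876.5 W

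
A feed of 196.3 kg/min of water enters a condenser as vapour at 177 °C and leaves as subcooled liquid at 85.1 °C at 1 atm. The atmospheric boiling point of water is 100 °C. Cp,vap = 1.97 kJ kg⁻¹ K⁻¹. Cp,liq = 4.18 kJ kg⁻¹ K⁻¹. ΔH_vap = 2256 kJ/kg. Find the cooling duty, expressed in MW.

Q_c = 8.08 MW

vapour 177→100 °C: -151.69 kJ/kg
condensation at 100 °C: -2256 kJ/kg
liquid 100→85.1 °C: -62.282 kJ/kg
Δh = -151.69 + -2256 + -62.282 = -2470 kJ/kg
Q = ṁ·Δh = 196.3 kg/min × -2470 kJ/kg = -484860 kJ/min
|Q| = 8080.9 kW = 8.0809 MW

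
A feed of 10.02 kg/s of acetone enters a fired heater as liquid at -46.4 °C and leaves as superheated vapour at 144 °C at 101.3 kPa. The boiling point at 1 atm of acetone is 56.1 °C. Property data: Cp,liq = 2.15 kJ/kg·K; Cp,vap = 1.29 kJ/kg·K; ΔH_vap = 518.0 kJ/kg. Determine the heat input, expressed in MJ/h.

liquid -46.4→56.1 °C: 220.38 kJ/kg
vaporisation at 56.1 °C: 518 kJ/kg
vapour 56.1→144 °C: 113.39 kJ/kg
Δh = 220.38 + 518 + 113.39 = 851.77 kJ/kg
Q = ṁ·Δh = 10.02 kg/s × 851.77 kJ/kg = 8534.7 kJ/s
|Q| = 8534.7 kW = 30725 MJ/h

Q = 30700 MJ/h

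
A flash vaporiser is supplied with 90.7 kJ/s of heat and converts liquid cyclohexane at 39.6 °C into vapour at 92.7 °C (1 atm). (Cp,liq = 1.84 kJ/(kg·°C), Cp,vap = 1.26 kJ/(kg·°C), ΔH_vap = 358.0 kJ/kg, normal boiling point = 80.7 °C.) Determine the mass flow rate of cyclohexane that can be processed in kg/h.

Δh = 1.84×(80.7−39.6) + 358.0 + 1.26×(92.7−80.7) = 448.74 kJ/kg
Q = 90.7 kJ/s = 90.7 kJ/s = 326520 kJ/h
ṁ = Q/Δh = 326520 / 448.74 = 727.63 kg/h

ṁ = 728 kg/h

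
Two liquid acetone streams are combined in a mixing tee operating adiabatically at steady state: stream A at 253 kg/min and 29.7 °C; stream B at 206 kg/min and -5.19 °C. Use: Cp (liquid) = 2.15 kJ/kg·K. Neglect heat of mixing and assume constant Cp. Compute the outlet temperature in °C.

T_out = 14.0 °C

No heat crosses the boundary, so H_out = H_in.
Σ ṁᵢCp,ᵢTᵢ = 253×2.15×29.7 + 206×2.15×-5.19 = 13857
Σ ṁᵢCp,ᵢ = 253×2.15 + 206×2.15 = 986.85
T_out = 13857 / 986.85 = 14.041 °C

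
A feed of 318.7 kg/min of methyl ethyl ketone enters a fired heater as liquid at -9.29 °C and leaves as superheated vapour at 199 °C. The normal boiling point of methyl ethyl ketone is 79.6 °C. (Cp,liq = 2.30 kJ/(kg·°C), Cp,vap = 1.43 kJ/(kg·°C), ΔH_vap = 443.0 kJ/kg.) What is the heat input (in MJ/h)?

liquid -9.29→79.6 °C: 204.45 kJ/kg
vaporisation at 79.6 °C: 443 kJ/kg
vapour 79.6→199 °C: 170.74 kJ/kg
Δh = 204.45 + 443 + 170.74 = 818.19 kJ/kg
Q = ṁ·Δh = 318.7 kg/min × 818.19 kJ/kg = 260760 kJ/min
|Q| = 4345.9 kW = 15645 MJ/h

Q = 15600 MJ/h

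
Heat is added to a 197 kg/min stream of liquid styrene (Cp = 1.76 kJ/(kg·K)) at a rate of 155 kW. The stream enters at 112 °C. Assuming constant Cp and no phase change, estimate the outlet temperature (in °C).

Q = 155 kW = 9300 kJ/min
ΔT = Q/(ṁ·Cp) = 9300/(197×1.76) = 26.823 K
T_out = 112 + 26.823 = 138.82 °C

T_out = 139 °C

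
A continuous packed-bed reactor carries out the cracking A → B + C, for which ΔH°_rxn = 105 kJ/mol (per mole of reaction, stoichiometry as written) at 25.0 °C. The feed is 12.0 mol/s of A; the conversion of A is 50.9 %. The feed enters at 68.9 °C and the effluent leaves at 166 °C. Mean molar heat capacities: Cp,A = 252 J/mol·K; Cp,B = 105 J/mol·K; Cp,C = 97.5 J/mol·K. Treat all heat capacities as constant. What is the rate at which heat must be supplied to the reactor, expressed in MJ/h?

Extent of reaction ξ = 0.509 × 12.0 = 6.108 mol/s
Reaction term: ξ·ΔH°_rxn = 6.108 × 105 = 641.34 kJ/s
Sensible, feed 68.9→25 °C: -132.75 kJ/s
Outlet flows (mol/s): A 5.892, B 6.108, C 6.108
Sensible, products 25→166 °C: 383.75 kJ/s
Q = ΔH = 892.34 kJ/s = 892.34 kW
Heat supplied = 3212.4 MJ/h

Q_in = 3210 MJ/h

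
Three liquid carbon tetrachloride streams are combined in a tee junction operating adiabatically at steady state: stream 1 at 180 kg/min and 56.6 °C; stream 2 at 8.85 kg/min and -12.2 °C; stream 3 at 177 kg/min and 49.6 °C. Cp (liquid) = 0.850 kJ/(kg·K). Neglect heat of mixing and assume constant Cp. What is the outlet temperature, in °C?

Energy balance with Q = 0: Σ ṁᵢCp,ᵢ(T_out − Tᵢ) = 0
T_out = Σ ṁᵢCp,ᵢTᵢ / Σ ṁᵢCp,ᵢ
      = 16030 / 310.97 = 51.549 °C

T_out = 51.5 °C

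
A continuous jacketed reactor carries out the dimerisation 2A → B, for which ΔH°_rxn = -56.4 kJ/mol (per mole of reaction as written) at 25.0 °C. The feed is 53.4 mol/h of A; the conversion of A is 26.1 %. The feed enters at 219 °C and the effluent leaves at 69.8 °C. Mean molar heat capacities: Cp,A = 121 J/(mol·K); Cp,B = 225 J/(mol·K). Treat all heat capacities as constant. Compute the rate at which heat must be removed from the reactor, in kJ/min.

Extent of reaction ξ = 0.261 × 53.4 / 2 = 6.9687 mol/h
Reaction term: ξ·ΔH°_rxn = 6.9687 × -56.4 = -393.03 kJ/h
Sensible, feed 219→25 °C: -1253.5 kJ/h
Outlet flows (mol/h): A 39.463, B 6.9687
Sensible, products 25→69.8 °C: 284.16 kJ/h
Q = ΔH = -1362.4 kJ/h = -0.37844 kW
Heat removed = 22.706 kJ/min

Q_out = 22.7 kJ/min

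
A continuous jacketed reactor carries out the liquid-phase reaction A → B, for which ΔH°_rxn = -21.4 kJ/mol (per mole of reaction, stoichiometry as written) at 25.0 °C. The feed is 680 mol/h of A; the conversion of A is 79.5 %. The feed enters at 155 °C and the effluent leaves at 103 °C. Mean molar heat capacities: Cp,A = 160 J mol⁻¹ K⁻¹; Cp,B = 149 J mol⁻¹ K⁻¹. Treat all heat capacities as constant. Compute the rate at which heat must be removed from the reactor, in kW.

Q_out = 4.91 kW

Extent of reaction ξ = 0.795 × 680 = 540.6 mol/h
Reaction term: ξ·ΔH°_rxn = 540.6 × -21.4 = -11569 kJ/h
Sensible, feed 155→25 °C: -14144 kJ/h
Outlet flows (mol/h): A 139.4, B 540.6
Sensible, products 25→103 °C: 8022.6 kJ/h
Q = ΔH = -17690 kJ/h = -4.914 kW
Heat removed = 4.914 kW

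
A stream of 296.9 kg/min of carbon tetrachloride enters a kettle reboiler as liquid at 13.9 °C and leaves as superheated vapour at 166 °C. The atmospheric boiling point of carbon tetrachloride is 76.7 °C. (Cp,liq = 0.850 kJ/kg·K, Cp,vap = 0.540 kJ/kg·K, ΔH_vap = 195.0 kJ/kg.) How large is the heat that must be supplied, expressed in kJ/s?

liquid 13.9→76.7 °C: 53.38 kJ/kg
vaporisation at 76.7 °C: 195 kJ/kg
vapour 76.7→166 °C: 48.222 kJ/kg
Δh = 53.38 + 195 + 48.222 = 296.6 kJ/kg
Q = ṁ·Δh = 296.9 kg/min × 296.6 kJ/kg = 88061 kJ/min
|Q| = 1467.7 kW

Q = 1470 kJ/s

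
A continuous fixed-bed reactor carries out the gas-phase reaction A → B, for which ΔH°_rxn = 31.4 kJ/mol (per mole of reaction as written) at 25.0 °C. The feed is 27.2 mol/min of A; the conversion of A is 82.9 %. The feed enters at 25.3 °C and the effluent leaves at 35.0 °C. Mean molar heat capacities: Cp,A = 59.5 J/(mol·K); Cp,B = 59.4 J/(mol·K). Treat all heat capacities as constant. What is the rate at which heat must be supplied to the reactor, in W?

Extent of reaction ξ = 0.829 × 27.2 = 22.549 mol/min
Reaction term: ξ·ΔH°_rxn = 22.549 × 31.4 = 708.03 kJ/min
Sensible, feed 25.3→25 °C: -0.48552 kJ/min
Outlet flows (mol/min): A 4.6512, B 22.549
Sensible, products 25→35.0 °C: 16.161 kJ/min
Q = ΔH = 723.71 kJ/min = 12.062 kW
Heat supplied = 12062 W

Q_in = 12100 W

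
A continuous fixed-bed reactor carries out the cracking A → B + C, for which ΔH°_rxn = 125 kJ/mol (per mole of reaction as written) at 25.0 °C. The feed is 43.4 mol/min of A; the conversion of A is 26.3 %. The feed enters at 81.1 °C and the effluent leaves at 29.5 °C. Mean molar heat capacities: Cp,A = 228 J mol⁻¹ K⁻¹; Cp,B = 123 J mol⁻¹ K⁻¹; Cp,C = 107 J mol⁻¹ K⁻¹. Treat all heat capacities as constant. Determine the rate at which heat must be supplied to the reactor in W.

Extent of reaction ξ = 0.263 × 43.4 = 11.414 mol/min
Reaction term: ξ·ΔH°_rxn = 11.414 × 125 = 1426.8 kJ/min
Sensible, feed 81.1→25 °C: -555.12 kJ/min
Outlet flows (mol/min): A 31.986, B 11.414, C 11.414
Sensible, products 25→29.5 °C: 44.631 kJ/min
Q = ΔH = 916.29 kJ/min = 15.271 kW
Heat supplied = 15271 W

Q_in = 15300 W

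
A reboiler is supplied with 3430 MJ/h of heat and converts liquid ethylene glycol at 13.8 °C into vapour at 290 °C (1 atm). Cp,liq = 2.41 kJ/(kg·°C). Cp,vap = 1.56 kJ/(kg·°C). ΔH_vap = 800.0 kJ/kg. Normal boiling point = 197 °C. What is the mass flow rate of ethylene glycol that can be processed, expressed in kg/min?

Δh = 2.41×(197−13.8) + 800.0 + 1.56×(290−197) = 1386.6 kJ/kg
Q = 3430 MJ/h = 952.78 kJ/s = 57167 kJ/min
ṁ = Q/Δh = 57167 / 1386.6 = 41.228 kg/min

ṁ = 41.2 kg/min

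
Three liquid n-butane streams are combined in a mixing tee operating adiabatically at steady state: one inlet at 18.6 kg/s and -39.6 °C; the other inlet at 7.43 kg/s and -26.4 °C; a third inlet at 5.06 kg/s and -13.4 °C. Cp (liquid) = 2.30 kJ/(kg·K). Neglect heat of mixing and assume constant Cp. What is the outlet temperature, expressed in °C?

Adiabatic, steady state ⇒ Σ ṁᵢCp,ᵢ(T_out − Tᵢ) = 0
Σ ṁᵢCp,ᵢTᵢ = 18.6×2.30×-39.6 + 7.43×2.30×-26.4 + 5.06×2.30×-13.4 = -2301.2
Σ ṁᵢCp,ᵢ = 18.6×2.30 + 7.43×2.30 + 5.06×2.30 = 71.507
T_out = -2301.2 / 71.507 = -32.181 °C

T_out = -32.2 °C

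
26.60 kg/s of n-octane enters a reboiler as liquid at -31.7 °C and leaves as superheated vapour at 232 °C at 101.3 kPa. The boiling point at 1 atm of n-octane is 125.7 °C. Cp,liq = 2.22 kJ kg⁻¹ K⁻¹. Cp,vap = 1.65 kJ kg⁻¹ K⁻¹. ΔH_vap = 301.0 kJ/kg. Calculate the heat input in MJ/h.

liquid -31.7→125.7 °C: 349.43 kJ/kg
vaporisation at 125.7 °C: 301 kJ/kg
vapour 125.7→232 °C: 175.39 kJ/kg
Δh = 349.43 + 301 + 175.39 = 825.82 kJ/kg
Q = ṁ·Δh = 26.60 kg/s × 825.82 kJ/kg = 21967 kJ/s
|Q| = 21967 kW = 79081 MJ/h

Q = 79100 MJ/h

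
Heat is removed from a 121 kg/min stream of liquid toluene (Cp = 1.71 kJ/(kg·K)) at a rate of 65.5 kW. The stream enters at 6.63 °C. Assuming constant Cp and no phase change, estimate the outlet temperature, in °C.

T_out = -12.4 °C

Q = 65.5 kW = 3930 kJ/min
ΔT = Q/(ṁ·Cp) = 3930/(121×1.71) = 18.994 K
T_out = 6.63 − 18.994 = -12.364 °C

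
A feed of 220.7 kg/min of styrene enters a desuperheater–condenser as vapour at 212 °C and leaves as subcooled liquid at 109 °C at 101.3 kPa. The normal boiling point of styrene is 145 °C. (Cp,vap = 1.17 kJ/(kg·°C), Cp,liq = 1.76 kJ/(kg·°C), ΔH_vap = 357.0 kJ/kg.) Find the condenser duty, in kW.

Q_c = 1830 kW

vapour 212→145 °C: -78.39 kJ/kg
condensation at 145 °C: -357 kJ/kg
liquid 145→109 °C: -63.36 kJ/kg
Δh = -78.39 + -357 + -63.36 = -498.75 kJ/kg
Q = ṁ·Δh = 220.7 kg/min × -498.75 kJ/kg = -110070 kJ/min
|Q| = 1834.6 kW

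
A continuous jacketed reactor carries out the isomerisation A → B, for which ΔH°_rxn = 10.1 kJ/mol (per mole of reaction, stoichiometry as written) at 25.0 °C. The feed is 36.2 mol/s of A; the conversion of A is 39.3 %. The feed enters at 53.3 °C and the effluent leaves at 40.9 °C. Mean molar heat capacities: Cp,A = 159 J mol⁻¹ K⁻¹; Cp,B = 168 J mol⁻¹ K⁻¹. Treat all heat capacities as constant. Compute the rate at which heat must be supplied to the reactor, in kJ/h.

Q_in = 268000 kJ/h

Extent of reaction ξ = 0.393 × 36.2 = 14.227 mol/s
Reaction term: ξ·ΔH°_rxn = 14.227 × 10.1 = 143.69 kJ/s
Sensible, feed 53.3→25 °C: -162.89 kJ/s
Outlet flows (mol/s): A 21.973, B 14.227
Sensible, products 25→40.9 °C: 93.553 kJ/s
Q = ΔH = 74.353 kJ/s = 74.353 kW
Heat supplied = 267670 kJ/h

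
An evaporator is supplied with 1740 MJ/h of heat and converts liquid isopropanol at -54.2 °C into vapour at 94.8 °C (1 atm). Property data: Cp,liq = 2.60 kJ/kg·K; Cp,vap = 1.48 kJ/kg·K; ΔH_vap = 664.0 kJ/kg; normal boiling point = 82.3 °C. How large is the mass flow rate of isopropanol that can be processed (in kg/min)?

ṁ = 28.0 kg/min

Δh = 2.60×(82.3−-54.2) + 664.0 + 1.48×(94.8−82.3) = 1037.4 kJ/kg
Q = 1740 MJ/h = 483.33 kJ/s = 29000 kJ/min
ṁ = Q/Δh = 29000 / 1037.4 = 27.955 kg/min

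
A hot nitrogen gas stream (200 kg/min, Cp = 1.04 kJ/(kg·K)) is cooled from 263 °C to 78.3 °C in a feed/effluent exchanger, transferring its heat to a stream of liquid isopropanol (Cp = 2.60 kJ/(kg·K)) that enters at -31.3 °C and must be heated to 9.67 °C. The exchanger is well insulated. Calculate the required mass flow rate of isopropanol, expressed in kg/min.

ṁ_c = 361 kg/min

Heat released by hot stream: Q = 200 × 1.04 × (263 − 78.3) = 38418 kJ/min
Energy balance on cold side (adiabatic exchanger): Q = ṁ_c·Cp_c·(T_c,out − T_c,in)
ṁ_c = 38418 / [2.60 × (9.67 − -31.3)] = 360.65 kg/min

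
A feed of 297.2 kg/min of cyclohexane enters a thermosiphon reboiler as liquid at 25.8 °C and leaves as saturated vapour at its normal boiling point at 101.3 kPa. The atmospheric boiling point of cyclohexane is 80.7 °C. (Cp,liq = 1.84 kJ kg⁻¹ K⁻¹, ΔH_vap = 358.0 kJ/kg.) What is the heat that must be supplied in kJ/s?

Q = 2270 kJ/s

liquid 25.8→80.7 °C: 101.02 kJ/kg
vaporisation at 80.7 °C: 358 kJ/kg
Δh = 101.02 + 358 = 459.02 kJ/kg
Q = ṁ·Δh = 297.2 kg/min × 459.02 kJ/kg = 136420 kJ/min
|Q| = 2273.7 kW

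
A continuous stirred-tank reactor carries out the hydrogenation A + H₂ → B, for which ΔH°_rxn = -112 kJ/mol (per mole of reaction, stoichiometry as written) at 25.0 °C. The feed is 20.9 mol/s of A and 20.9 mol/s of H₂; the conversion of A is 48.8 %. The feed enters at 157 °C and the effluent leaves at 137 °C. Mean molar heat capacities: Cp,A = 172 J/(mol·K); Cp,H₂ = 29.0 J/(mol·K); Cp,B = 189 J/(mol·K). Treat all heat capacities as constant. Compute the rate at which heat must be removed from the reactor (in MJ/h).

Extent of reaction ξ = 0.488 × 20.9 = 10.199 mol/s
Reaction term: ξ·ΔH°_rxn = 10.199 × -112 = -1142.3 kJ/s
Sensible, feed 157→25 °C: -554.52 kJ/s
Outlet flows (mol/s): A 10.701, H₂ 10.701, B 10.199
Sensible, products 25→137 °C: 456.79 kJ/s
Q = ΔH = -1240 kJ/s = -1240 kW
Heat removed = 4464.1 MJ/h

Q_out = 4460 MJ/h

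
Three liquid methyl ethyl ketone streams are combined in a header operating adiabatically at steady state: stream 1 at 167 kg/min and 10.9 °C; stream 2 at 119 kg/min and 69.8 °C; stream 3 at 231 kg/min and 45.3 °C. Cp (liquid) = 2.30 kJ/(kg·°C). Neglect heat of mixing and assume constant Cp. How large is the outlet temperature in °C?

T_out = 39.8 °C

Adiabatic, steady state ⇒ Σ ṁᵢCp,ᵢ(T_out − Tᵢ) = 0
Σ ṁᵢCp,ᵢTᵢ = 167×2.30×10.9 + 119×2.30×69.8 + 231×2.30×45.3 = 47359
Σ ṁᵢCp,ᵢ = 167×2.30 + 119×2.30 + 231×2.30 = 1189.1
T_out = 47359 / 1189.1 = 39.827 °C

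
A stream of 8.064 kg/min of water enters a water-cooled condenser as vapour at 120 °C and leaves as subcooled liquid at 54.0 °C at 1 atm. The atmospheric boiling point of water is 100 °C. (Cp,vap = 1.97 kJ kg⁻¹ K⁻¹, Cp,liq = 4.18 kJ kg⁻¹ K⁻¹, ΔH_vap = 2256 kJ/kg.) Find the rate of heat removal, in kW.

vapour 120→100 °C: -39.4 kJ/kg
condensation at 100 °C: -2256 kJ/kg
liquid 100→54.0 °C: -192.28 kJ/kg
Δh = -39.4 + -2256 + -192.28 = -2487.7 kJ/kg
Q = ṁ·Δh = 8.064 kg/min × -2487.7 kJ/kg = -20061 kJ/min
|Q| = 334.34 kW

Q_c = 334 kW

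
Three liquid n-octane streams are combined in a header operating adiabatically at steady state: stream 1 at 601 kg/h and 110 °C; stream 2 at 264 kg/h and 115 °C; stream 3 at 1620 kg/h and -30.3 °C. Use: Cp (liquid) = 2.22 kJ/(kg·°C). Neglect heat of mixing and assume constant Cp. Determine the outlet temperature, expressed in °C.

T_out = 19.1 °C

Energy balance with Q = 0: Σ ṁᵢCp,ᵢ(T_out − Tᵢ) = 0
Σ ṁᵢCp,ᵢTᵢ = 601×2.22×110 + 264×2.22×115 + 1620×2.22×-30.3 = 105190
Σ ṁᵢCp,ᵢ = 601×2.22 + 264×2.22 + 1620×2.22 = 5516.7
T_out = 105190 / 5516.7 = 19.068 °C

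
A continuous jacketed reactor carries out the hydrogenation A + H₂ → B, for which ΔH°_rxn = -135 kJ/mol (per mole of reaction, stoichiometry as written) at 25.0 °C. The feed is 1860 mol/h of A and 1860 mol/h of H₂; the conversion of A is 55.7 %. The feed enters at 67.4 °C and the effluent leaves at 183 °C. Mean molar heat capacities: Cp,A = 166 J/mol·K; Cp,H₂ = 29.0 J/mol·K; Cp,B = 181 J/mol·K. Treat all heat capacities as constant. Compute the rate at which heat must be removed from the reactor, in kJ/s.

Extent of reaction ξ = 0.557 × 1860 = 1036 mol/h
Reaction term: ξ·ΔH°_rxn = 1036 × -135 = -139860 kJ/h
Sensible, feed 67.4→25 °C: -15378 kJ/h
Outlet flows (mol/h): A 823.98, H₂ 823.98, B 1036
Sensible, products 25→183 °C: 55015 kJ/h
Q = ΔH = -100230 kJ/h = -27.841 kW
Heat removed = 27.841 kJ/s

Q_out = 27.8 kJ/s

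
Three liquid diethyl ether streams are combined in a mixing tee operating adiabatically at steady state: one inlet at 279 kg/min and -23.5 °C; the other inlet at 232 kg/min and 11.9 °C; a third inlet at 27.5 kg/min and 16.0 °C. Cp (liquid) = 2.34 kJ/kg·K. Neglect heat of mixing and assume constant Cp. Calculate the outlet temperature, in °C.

Adiabatic, steady state ⇒ Σ ṁᵢCp,ᵢ(T_out − Tᵢ) = 0
Σ ṁᵢCp,ᵢTᵢ = 279×2.34×-23.5 + 232×2.34×11.9 + 27.5×2.34×16.0 = -7852.3
Σ ṁᵢCp,ᵢ = 279×2.34 + 232×2.34 + 27.5×2.34 = 1260.1
T_out = -7852.3 / 1260.1 = -6.2316 °C

T_out = -6.23 °C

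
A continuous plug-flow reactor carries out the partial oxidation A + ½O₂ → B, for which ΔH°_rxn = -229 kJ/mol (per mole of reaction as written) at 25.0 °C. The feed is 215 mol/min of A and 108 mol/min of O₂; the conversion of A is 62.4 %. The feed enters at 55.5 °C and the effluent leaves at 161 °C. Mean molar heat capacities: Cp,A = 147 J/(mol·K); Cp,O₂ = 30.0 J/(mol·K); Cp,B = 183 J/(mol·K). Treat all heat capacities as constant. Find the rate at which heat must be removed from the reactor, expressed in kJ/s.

Extent of reaction ξ = 0.624 × 215 = 134.16 mol/min
Reaction term: ξ·ΔH°_rxn = 134.16 × -229 = -30723 kJ/min
Sensible, feed 55.5→25 °C: -1062.8 kJ/min
Outlet flows (mol/min): A 80.84, O₂ 40.92, B 134.16
Sensible, products 25→161 °C: 5122.1 kJ/min
Q = ΔH = -26663 kJ/min = -444.39 kW
Heat removed = 444.39 kJ/s

Q_out = 444 kJ/s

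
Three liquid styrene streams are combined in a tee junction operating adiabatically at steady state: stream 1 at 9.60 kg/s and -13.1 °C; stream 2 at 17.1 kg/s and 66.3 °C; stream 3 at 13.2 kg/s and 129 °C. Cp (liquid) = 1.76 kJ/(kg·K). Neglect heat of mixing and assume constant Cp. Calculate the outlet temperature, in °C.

Adiabatic, steady state ⇒ Σ ṁᵢCp,ᵢ(T_out − Tᵢ) = 0
Σ ṁᵢCp,ᵢTᵢ = 9.60×1.76×-13.1 + 17.1×1.76×66.3 + 13.2×1.76×129 = 4771
Σ ṁᵢCp,ᵢ = 9.60×1.76 + 17.1×1.76 + 13.2×1.76 = 70.224
T_out = 4771 / 70.224 = 67.939 °C

T_out = 67.9 °C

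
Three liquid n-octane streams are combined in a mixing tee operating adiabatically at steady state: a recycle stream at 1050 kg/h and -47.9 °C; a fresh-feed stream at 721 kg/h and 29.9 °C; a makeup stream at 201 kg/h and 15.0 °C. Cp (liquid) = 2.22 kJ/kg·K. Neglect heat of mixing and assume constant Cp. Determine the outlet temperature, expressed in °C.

Adiabatic, steady state ⇒ Σ ṁᵢCp,ᵢ(T_out − Tᵢ) = 0
T_out = Σ ṁᵢCp,ᵢTᵢ / Σ ṁᵢCp,ᵢ
      = -57103 / 4377.8 = -13.044 °C

T_out = -13.0 °C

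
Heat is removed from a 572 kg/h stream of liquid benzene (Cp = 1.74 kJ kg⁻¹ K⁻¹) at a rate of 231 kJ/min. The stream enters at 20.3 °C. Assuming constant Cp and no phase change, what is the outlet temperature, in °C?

T_out = 6.37 °C

Q = 231 kJ/min = 13860 kJ/h
ΔT = Q/(ṁ·Cp) = 13860/(572×1.74) = 13.926 K
T_out = 20.3 − 13.926 = 6.3743 °C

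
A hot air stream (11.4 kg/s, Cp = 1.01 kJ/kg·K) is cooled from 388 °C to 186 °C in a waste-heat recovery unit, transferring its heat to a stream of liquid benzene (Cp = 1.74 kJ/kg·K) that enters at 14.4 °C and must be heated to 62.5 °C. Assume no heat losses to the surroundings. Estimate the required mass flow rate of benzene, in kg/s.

Heat released by hot stream: Q = 11.4 × 1.01 × (388 − 186) = 2325.8 kJ/s
Energy balance on cold side (adiabatic exchanger): Q = ṁ_c·Cp_c·(T_c,out − T_c,in)
ṁ_c = 2325.8 / [1.74 × (62.5 − 14.4)] = 27.79 kg/s

ṁ_c = 27.8 kg/s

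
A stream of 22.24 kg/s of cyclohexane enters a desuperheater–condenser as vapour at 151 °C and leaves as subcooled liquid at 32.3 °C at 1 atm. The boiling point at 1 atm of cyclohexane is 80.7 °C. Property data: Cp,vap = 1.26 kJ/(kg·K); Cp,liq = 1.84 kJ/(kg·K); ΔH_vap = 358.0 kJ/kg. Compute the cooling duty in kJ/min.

vapour 151→80.7 °C: -88.578 kJ/kg
condensation at 80.7 °C: -358 kJ/kg
liquid 80.7→32.3 °C: -89.056 kJ/kg
Δh = -88.578 + -358 + -89.056 = -535.63 kJ/kg
Q = ṁ·Δh = 22.24 kg/s × -535.63 kJ/kg = -11913 kJ/s
|Q| = 11913 kW = 714750 kJ/min

Q_c = 715000 kJ/min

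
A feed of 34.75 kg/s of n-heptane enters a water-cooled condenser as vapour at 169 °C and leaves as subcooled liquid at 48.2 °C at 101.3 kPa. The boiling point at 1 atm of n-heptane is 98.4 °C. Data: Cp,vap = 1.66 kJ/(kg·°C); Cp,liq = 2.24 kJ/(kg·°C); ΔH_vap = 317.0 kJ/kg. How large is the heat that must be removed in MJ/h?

vapour 169→98.4 °C: -117.2 kJ/kg
condensation at 98.4 °C: -317 kJ/kg
liquid 98.4→48.2 °C: -112.45 kJ/kg
Δh = -117.2 + -317 + -112.45 = -546.64 kJ/kg
Q = ṁ·Δh = 34.75 kg/s × -546.64 kJ/kg = -18996 kJ/s
|Q| = 18996 kW = 68385 MJ/h

Q_c = 68400 MJ/h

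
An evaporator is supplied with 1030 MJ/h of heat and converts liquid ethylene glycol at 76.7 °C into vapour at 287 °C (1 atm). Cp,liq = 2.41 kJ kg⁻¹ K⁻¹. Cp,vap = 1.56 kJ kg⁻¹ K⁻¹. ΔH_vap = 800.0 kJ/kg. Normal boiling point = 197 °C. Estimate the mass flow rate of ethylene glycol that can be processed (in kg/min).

Δh = 2.41×(197−76.7) + 800.0 + 1.56×(287−197) = 1230.3 kJ/kg
Q = 1030 MJ/h = 286.11 kJ/s = 17167 kJ/min
ṁ = Q/Δh = 17167 / 1230.3 = 13.953 kg/min

ṁ = 14.0 kg/min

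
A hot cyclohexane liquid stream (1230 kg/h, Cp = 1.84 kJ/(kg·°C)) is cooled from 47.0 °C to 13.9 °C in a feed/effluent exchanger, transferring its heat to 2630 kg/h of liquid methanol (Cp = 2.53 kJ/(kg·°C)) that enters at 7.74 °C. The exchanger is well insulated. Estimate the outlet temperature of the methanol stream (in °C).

Heat released by hot stream: Q = 1230 × 1.84 × (47.0 − 13.9) = 74912 kJ/h
Energy balance on cold side (adiabatic exchanger): Q = ṁ_c·Cp_c·(T_c,out − T_c,in)
T_c,out = 7.74 + 74912/(2630 × 2.53) = 18.998 °C

T_c,out = 19.0 °C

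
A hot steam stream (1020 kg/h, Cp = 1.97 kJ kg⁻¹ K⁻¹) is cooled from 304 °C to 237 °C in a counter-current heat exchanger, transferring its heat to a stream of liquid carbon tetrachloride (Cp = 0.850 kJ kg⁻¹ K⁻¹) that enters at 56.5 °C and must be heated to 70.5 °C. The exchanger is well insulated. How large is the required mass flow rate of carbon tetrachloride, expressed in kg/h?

ṁ_c = 11300 kg/h

Heat released by hot stream: Q = 1020 × 1.97 × (304 − 237) = 134630 kJ/h
Energy balance on cold side (adiabatic exchanger): Q = ṁ_c·Cp_c·(T_c,out − T_c,in)
ṁ_c = 134630 / [0.850 × (70.5 − 56.5)] = 11313 kg/h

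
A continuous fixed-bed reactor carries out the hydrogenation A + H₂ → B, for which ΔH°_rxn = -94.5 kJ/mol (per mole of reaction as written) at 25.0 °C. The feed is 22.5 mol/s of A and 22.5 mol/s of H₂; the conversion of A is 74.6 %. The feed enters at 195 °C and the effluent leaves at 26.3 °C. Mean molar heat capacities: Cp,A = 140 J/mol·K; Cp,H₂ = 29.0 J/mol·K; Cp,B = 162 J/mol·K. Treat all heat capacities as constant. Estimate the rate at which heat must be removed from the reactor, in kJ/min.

Extent of reaction ξ = 0.746 × 22.5 = 16.785 mol/s
Reaction term: ξ·ΔH°_rxn = 16.785 × -94.5 = -1586.2 kJ/s
Sensible, feed 195→25 °C: -646.42 kJ/s
Outlet flows (mol/s): A 5.715, H₂ 5.715, B 16.785
Sensible, products 25→26.3 °C: 4.7905 kJ/s
Q = ΔH = -2227.8 kJ/s = -2227.8 kW
Heat removed = 133670 kJ/min

Q_out = 134000 kJ/min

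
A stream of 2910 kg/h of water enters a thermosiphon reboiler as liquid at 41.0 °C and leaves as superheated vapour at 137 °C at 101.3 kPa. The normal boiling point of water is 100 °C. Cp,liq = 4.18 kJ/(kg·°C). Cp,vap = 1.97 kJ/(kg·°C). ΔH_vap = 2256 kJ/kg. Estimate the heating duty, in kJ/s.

liquid 41.0→100 °C: 246.62 kJ/kg
vaporisation at 100 °C: 2256 kJ/kg
vapour 100→137 °C: 72.89 kJ/kg
Δh = 246.62 + 2256 + 72.89 = 2575.5 kJ/kg
Q = ṁ·Δh = 2910 kg/h × 2575.5 kJ/kg = 7.4947e+06 kJ/h
|Q| = 2081.9 kW

Q = 2080 kJ/s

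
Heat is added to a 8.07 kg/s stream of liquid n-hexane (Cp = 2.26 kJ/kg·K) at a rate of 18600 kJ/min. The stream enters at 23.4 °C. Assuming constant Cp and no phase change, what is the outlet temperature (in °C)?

Q = 18600 kJ/min = 310 kJ/s
ΔT = Q/(ṁ·Cp) = 310/(8.07×2.26) = 16.997 K
T_out = 23.4 + 16.997 = 40.397 °C

T_out = 40.4 °C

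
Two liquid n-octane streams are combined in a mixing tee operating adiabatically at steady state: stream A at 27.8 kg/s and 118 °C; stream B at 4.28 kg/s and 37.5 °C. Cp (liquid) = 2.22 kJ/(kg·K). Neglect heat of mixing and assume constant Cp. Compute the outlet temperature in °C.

No heat crosses the boundary, so H_out = H_in.
Σ ṁᵢCp,ᵢTᵢ = 27.8×2.22×118 + 4.28×2.22×37.5 = 7638.8
Σ ṁᵢCp,ᵢ = 27.8×2.22 + 4.28×2.22 = 71.218
T_out = 7638.8 / 71.218 = 107.26 °C

T_out = 107 °C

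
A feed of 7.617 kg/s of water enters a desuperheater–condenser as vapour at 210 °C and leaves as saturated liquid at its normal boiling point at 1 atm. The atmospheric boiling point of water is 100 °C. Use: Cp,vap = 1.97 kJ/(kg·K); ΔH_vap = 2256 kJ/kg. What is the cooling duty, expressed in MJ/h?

vapour 210→100 °C: -216.7 kJ/kg
condensation at 100 °C: -2256 kJ/kg
Δh = -216.7 + -2256 = -2472.7 kJ/kg
Q = ṁ·Δh = 7.617 kg/s × -2472.7 kJ/kg = -18835 kJ/s
|Q| = 18835 kW = 67804 MJ/h

Q_c = 67800 MJ/h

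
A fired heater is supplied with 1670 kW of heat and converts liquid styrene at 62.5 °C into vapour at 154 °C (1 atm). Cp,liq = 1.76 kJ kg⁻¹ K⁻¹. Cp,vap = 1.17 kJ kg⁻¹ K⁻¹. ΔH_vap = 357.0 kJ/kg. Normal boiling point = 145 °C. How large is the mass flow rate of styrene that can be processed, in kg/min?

Δh = 1.76×(145−62.5) + 357.0 + 1.17×(154−145) = 512.73 kJ/kg
Q = 1670 kW = 1670 kJ/s = 100200 kJ/min
ṁ = Q/Δh = 100200 / 512.73 = 195.42 kg/min

ṁ = 195 kg/min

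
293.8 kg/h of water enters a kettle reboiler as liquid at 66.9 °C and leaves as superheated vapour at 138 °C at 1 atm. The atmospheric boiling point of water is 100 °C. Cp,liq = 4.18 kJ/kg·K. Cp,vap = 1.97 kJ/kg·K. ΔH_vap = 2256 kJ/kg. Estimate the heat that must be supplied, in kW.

liquid 66.9→100 °C: 138.36 kJ/kg
vaporisation at 100 °C: 2256 kJ/kg
vapour 100→138 °C: 74.86 kJ/kg
Δh = 138.36 + 2256 + 74.86 = 2469.2 kJ/kg
Q = ṁ·Δh = 293.8 kg/h × 2469.2 kJ/kg = 725460 kJ/h
|Q| = 201.52 kW

Q = 202 kW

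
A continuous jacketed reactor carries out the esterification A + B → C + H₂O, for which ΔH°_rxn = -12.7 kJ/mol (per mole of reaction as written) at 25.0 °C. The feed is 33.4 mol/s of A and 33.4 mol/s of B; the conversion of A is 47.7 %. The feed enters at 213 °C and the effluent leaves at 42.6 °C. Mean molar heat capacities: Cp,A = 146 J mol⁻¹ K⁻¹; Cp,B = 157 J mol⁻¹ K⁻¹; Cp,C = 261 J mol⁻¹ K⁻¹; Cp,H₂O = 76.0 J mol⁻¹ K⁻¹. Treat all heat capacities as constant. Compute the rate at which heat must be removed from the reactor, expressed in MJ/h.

Extent of reaction ξ = 0.477 × 33.4 = 15.932 mol/s
Reaction term: ξ·ΔH°_rxn = 15.932 × -12.7 = -202.33 kJ/s
Sensible, feed 213→25 °C: -1902.6 kJ/s
Outlet flows (mol/s): A 17.468, B 17.468, C 15.932, H₂O 15.932
Sensible, products 25→42.6 °C: 187.65 kJ/s
Q = ΔH = -1917.3 kJ/s = -1917.3 kW
Heat removed = 6902.2 MJ/h

Q_out = 6900 MJ/h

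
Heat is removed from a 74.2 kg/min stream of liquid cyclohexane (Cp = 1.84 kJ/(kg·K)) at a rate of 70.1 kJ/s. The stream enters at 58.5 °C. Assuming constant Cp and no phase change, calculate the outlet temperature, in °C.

T_out = 27.7 °C

Q = 70.1 kJ/s = 4206 kJ/min
ΔT = Q/(ṁ·Cp) = 4206/(74.2×1.84) = 30.807 K
T_out = 58.5 − 30.807 = 27.693 °C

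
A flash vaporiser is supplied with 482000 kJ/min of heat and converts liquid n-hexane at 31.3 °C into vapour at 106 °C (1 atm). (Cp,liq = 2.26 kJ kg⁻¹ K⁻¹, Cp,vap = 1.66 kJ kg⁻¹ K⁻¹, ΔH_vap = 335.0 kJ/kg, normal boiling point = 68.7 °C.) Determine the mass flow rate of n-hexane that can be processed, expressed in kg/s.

Δh = 2.26×(68.7−31.3) + 335.0 + 1.66×(106−68.7) = 481.44 kJ/kg
Q = 482000 kJ/min = 8033.3 kJ/s = 8033.3 kJ/s
ṁ = Q/Δh = 8033.3 / 481.44 = 16.686 kg/s

ṁ = 16.7 kg/s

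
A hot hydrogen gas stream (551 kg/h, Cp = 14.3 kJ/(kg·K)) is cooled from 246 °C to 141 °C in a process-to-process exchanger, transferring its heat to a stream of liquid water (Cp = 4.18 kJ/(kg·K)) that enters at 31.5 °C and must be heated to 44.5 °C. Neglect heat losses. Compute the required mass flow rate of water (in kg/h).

ṁ_c = 15200 kg/h

Heat released by hot stream: Q = 551 × 14.3 × (246 − 141) = 827330 kJ/h
Energy balance on cold side (adiabatic exchanger): Q = ṁ_c·Cp_c·(T_c,out − T_c,in)
ṁ_c = 827330 / [4.18 × (44.5 − 31.5)] = 15225 kg/h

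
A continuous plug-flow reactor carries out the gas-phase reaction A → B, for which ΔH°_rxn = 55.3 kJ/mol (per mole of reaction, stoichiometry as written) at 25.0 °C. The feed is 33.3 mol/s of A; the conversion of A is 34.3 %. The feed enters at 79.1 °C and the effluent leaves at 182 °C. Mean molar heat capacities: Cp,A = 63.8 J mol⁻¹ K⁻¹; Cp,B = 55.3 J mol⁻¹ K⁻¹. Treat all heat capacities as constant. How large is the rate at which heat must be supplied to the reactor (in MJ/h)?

Q_in = 3010 MJ/h

Extent of reaction ξ = 0.343 × 33.3 = 11.422 mol/s
Reaction term: ξ·ΔH°_rxn = 11.422 × 55.3 = 631.63 kJ/s
Sensible, feed 79.1→25 °C: -114.94 kJ/s
Outlet flows (mol/s): A 21.878, B 11.422
Sensible, products 25→182 °C: 318.31 kJ/s
Q = ΔH = 835 kJ/s = 835 kW
Heat supplied = 3006 MJ/h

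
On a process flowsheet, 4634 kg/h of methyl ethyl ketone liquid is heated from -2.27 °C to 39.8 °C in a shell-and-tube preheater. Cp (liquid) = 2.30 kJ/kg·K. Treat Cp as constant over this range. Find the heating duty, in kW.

Q = ṁ·Cp·ΔT = 4634 × 2.30 × (39.8 − -2.27) = 448390 kJ/h
Converting: 448390 / 3600 s = 124.55 kW

Q = 125 kW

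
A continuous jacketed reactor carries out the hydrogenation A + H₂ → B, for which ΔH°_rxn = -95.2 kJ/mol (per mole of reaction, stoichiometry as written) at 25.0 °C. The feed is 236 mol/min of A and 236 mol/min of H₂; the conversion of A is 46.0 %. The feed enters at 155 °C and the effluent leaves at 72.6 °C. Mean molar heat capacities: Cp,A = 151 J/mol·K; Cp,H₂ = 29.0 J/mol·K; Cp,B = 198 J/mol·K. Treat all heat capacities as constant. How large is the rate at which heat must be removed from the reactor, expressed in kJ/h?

Extent of reaction ξ = 0.460 × 236 = 108.56 mol/min
Reaction term: ξ·ΔH°_rxn = 108.56 × -95.2 = -10335 kJ/min
Sensible, feed 155→25 °C: -5522.4 kJ/min
Outlet flows (mol/min): A 127.44, H₂ 127.44, B 108.56
Sensible, products 25→72.6 °C: 2115.1 kJ/min
Q = ΔH = -13742 kJ/min = -229.04 kW
Heat removed = 824530 kJ/h

Q_out = 825000 kJ/h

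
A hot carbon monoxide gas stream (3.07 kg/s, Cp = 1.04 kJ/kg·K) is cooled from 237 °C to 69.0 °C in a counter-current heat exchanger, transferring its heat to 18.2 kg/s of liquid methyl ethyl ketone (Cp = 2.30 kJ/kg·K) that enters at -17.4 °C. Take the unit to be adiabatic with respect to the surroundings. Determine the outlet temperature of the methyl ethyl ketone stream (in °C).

Heat released by hot stream: Q = 3.07 × 1.04 × (237 − 69.0) = 536.39 kJ/s
Energy balance on cold side (adiabatic exchanger): Q = ṁ_c·Cp_c·(T_c,out − T_c,in)
T_c,out = -17.4 + 536.39/(18.2 × 2.30) = -4.5861 °C

T_c,out = -4.59 °C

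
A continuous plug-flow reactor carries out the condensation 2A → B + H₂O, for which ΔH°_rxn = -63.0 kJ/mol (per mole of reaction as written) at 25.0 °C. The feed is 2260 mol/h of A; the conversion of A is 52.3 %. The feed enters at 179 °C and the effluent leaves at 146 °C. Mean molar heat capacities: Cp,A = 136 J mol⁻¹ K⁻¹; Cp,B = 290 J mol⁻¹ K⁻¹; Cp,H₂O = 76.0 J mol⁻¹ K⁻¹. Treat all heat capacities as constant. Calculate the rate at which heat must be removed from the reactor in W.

Extent of reaction ξ = 0.523 × 2260 / 2 = 590.99 mol/h
Reaction term: ξ·ΔH°_rxn = 590.99 × -63.0 = -37232 kJ/h
Sensible, feed 179→25 °C: -47333 kJ/h
Outlet flows (mol/h): A 1078, B 590.99, H₂O 590.99
Sensible, products 25→146 °C: 43912 kJ/h
Q = ΔH = -40653 kJ/h = -11.293 kW
Heat removed = 11293 W

Q_out = 11300 W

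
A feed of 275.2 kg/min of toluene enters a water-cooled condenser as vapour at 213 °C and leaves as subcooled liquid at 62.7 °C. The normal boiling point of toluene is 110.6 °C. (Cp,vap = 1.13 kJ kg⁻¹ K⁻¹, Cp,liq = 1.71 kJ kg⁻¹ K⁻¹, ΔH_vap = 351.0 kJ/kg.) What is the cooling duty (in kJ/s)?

vapour 213→110.6 °C: -115.71 kJ/kg
condensation at 110.6 °C: -351 kJ/kg
liquid 110.6→62.7 °C: -81.909 kJ/kg
Δh = -115.71 + -351 + -81.909 = -548.62 kJ/kg
Q = ṁ·Δh = 275.2 kg/min × -548.62 kJ/kg = -150980 kJ/min
|Q| = 2516.3 kW

Q_c = 2520 kJ/s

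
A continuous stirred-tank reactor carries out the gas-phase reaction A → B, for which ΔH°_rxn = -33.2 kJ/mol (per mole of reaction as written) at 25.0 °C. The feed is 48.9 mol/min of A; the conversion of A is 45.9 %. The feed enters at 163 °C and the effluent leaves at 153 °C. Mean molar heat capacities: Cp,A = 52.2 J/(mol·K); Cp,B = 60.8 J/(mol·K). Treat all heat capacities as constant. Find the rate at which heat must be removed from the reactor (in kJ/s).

Q_out = 12.4 kJ/s

Extent of reaction ξ = 0.459 × 48.9 = 22.445 mol/min
Reaction term: ξ·ΔH°_rxn = 22.445 × -33.2 = -745.18 kJ/min
Sensible, feed 163→25 °C: -352.26 kJ/min
Outlet flows (mol/min): A 26.455, B 22.445
Sensible, products 25→153 °C: 351.44 kJ/min
Q = ΔH = -746 kJ/min = -12.433 kW
Heat removed = 12.433 kJ/s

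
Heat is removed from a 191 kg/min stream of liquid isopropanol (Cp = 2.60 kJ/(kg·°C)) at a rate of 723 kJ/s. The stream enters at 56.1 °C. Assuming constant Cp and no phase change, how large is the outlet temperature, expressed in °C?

Q = 723 kJ/s = 43380 kJ/min
ΔT = Q/(ṁ·Cp) = 43380/(191×2.60) = 87.354 K
T_out = 56.1 − 87.354 = -31.254 °C

T_out = -31.3 °C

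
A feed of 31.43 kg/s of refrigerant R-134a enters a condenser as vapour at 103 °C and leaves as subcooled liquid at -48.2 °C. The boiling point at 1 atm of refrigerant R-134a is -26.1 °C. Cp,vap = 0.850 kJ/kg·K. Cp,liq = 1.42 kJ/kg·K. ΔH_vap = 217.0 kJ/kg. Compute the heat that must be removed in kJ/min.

Q_c = 675000 kJ/min

vapour 103→-26.1 °C: -109.73 kJ/kg
condensation at -26.1 °C: -217 kJ/kg
liquid -26.1→-48.2 °C: -31.382 kJ/kg
Δh = -109.73 + -217 + -31.382 = -358.12 kJ/kg
Q = ṁ·Δh = 31.43 kg/s × -358.12 kJ/kg = -11256 kJ/s
|Q| = 11256 kW = 675340 kJ/min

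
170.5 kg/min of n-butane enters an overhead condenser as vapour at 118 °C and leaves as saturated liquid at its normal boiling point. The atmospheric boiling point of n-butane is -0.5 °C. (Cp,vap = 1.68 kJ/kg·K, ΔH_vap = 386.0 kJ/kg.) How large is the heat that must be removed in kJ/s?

Q_c = 1660 kJ/s

vapour 118→-0.5 °C: -199.08 kJ/kg
condensation at -0.5 °C: -386 kJ/kg
Δh = -199.08 + -386 = -585.08 kJ/kg
Q = ṁ·Δh = 170.5 kg/min × -585.08 kJ/kg = -99756 kJ/min
|Q| = 1662.6 kW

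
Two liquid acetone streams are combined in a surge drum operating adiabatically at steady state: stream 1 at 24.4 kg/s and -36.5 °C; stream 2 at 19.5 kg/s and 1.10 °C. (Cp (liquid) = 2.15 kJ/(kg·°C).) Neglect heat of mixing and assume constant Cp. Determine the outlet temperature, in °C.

Energy balance with Q = 0: Σ ṁᵢCp,ᵢ(T_out − Tᵢ) = 0
T_out = Σ ṁᵢCp,ᵢTᵢ / Σ ṁᵢCp,ᵢ
      = -1868.7 / 94.385 = -19.798 °C

T_out = -19.8 °C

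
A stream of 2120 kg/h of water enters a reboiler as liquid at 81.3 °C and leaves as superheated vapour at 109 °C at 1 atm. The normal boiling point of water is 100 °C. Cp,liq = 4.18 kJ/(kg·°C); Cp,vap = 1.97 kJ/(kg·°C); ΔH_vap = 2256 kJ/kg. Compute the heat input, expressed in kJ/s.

Q = 1390 kJ/s

liquid 81.3→100 °C: 78.166 kJ/kg
vaporisation at 100 °C: 2256 kJ/kg
vapour 100→109 °C: 17.73 kJ/kg
Δh = 78.166 + 2256 + 17.73 = 2351.9 kJ/kg
Q = ṁ·Δh = 2120 kg/h × 2351.9 kJ/kg = 4.986e+06 kJ/h
|Q| = 1385 kW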